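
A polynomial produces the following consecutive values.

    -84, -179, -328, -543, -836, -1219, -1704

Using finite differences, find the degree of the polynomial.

First differences: -95, -149, -215, -293, -383, -485
Second differences: -54, -66, -78, -90, -102
Third differences: -12, -12, -12, -12
The third differences are constant, so the polynomial has degree 3.

3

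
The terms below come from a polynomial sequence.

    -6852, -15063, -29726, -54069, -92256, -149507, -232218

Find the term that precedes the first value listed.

-2681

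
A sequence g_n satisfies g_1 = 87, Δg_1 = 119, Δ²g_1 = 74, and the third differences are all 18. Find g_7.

2271

Build the table forward from the leading diagonal:
D3: 18  18  18  18  18  18  18
D2: 74  92  110  128  146  164  182
D1: 119  193  285  395  523  669  833
g: 87  206  399  684  1079  1602  2271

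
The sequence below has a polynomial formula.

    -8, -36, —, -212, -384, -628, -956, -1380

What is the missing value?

Using the last 5 terms:
D1: -172, -244, -328, -424
D2: -72, -84, -96
D3: -12, -12
Constant third difference = -12.
Extend backward: -72 + 12 = -60;  -172 + 60 = -112;  -212 + 112 = -100

-100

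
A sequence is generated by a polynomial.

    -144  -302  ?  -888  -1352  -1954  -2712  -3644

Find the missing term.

-544

Using the last 5 terms:
Δ: -464, -602, -758, -932
Δ²: -138, -156, -174
Δ³: -18, -18
Constant third difference = -18.
Extend backward: -138 + 18 = -120;  -464 + 120 = -344;  -888 + 344 = -544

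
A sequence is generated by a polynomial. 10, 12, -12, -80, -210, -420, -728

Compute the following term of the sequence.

First differences: 2, -24, -68, -130, -210, -308
Second differences: -26, -44, -62, -80, -98
Third differences: -18, -18, -18, -18
Constant third difference = -18, so extend:
-98 − 18 = -116;  -308 − 116 = -424;  -728 − 424 = -1152

-1152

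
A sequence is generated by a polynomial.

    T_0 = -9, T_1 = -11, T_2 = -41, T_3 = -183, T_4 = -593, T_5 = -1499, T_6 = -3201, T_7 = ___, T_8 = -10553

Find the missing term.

-6071

Using the first 7 terms:
-2, -30, -142, -410, -906, -1702
-28, -112, -268, -496, -796
-84, -156, -228, -300
-72, -72, -72
Constant fourth difference = -72.
Extend forward: -300 − 72 = -372;  -796 − 372 = -1168;  -1702 − 1168 = -2870;  -3201 − 2870 = -6071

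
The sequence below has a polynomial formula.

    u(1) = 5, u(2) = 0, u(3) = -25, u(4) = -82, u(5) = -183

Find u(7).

D1: -5, -25, -57, -101
D2: -20, -32, -44
D3: -12, -12
The third differences are constant (-12).
-44 − 12 = -56;  -101 − 56 = -157;  -183 − 157 = -340
-56 − 12 = -68;  -157 − 68 = -225;  -340 − 225 = -565

-565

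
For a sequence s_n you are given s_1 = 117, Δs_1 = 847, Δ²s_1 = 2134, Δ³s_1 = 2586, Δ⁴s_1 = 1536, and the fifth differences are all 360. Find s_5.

Build the table forward from the leading diagonal:
D5: 360  360  360  360  360
D4: 1536  1896  2256  2616  2976
D3: 2586  4122  6018  8274  10890
D2: 2134  4720  8842  14860  23134
D1: 847  2981  7701  16543  31403
s: 117  964  3945  11646  28189

28189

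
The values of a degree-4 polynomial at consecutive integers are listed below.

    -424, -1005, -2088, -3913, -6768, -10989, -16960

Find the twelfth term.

-89865

-581, -1083, -1825, -2855, -4221, -5971
-502, -742, -1030, -1366, -1750
-240, -288, -336, -384
-48, -48, -48
Constant fourth difference = -48, so extend:
-384 − 48 = -432;  -1750 − 432 = -2182;  -5971 − 2182 = -8153;  -16960 − 8153 = -25113
-432 − 48 = -480;  -2182 − 480 = -2662;  -8153 − 2662 = -10815;  -25113 − 10815 = -35928
-480 − 48 = -528;  -2662 − 528 = -3190;  -10815 − 3190 = -14005;  -35928 − 14005 = -49933
-528 − 48 = -576;  -3190 − 576 = -3766;  -14005 − 3766 = -17771;  -49933 − 17771 = -67704
-576 − 48 = -624;  -3766 − 624 = -4390;  -17771 − 4390 = -22161;  -67704 − 22161 = -89865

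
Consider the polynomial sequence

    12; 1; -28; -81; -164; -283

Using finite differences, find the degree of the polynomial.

First differences: -11, -29, -53, -83, -119
Second differences: -18, -24, -30, -36
Third differences: -6, -6, -6
The third differences are constant, so the polynomial has degree 3.

3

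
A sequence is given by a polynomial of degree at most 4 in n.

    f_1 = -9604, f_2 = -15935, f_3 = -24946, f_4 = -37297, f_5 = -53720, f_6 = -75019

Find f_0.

-5365

First differences: -6331  -9011  -12351  -16423  -21299
Second differences: -2680  -3340  -4072  -4876
Third differences: -660  -732  -804
Fourth differences: -72  -72
The fourth differences are constant at -72.
Work back: -660 + 72 = -588;  -2680 + 588 = -2092;  -6331 + 2092 = -4239;  -9604 + 4239 = -5365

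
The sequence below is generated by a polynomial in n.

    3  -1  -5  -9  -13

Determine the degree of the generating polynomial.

Δ: -4, -4, -4, -4
The first differences are constant, so the polynomial has degree 1.

1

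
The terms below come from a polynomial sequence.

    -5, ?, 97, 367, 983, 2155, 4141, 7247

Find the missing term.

11

Using the last 6 terms:
D1: 270  616  1172  1986  3106
D2: 346  556  814  1120
D3: 210  258  306
D4: 48  48
Constant fourth difference = 48.
Extend backward: 210 − 48 = 162;  346 − 162 = 184;  270 − 184 = 86;  97 − 86 = 11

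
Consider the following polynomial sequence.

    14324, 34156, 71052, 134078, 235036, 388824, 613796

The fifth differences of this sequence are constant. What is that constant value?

360

First differences: 19832, 36896, 63026, 100958, 153788, 224972
Second differences: 17064, 26130, 37932, 52830, 71184
Third differences: 9066, 11802, 14898, 18354
Fourth differences: 2736, 3096, 3456
Fifth differences: 360, 360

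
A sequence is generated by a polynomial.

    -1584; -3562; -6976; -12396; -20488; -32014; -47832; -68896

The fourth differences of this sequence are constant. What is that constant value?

Δ: -1978, -3414, -5420, -8092, -11526, -15818, -21064
Δ²: -1436, -2006, -2672, -3434, -4292, -5246
Δ³: -570, -666, -762, -858, -954
Δ⁴: -96, -96, -96, -96

-96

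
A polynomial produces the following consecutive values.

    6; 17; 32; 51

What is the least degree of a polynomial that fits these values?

First differences: 11, 15, 19
Second differences: 4, 4
The second differences are constant, so the polynomial has degree 2.

2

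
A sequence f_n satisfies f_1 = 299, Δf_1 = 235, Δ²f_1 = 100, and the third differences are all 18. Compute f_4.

1322

Build the table forward from the leading diagonal:
D3: 18  18  18  18
D2: 100  118  136  154
D1: 235  335  453  589
f: 299  534  869  1322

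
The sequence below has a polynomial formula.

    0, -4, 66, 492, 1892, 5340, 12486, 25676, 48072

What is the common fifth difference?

Δ: -4, 70, 426, 1400, 3448, 7146, 13190, 22396
Δ²: 74, 356, 974, 2048, 3698, 6044, 9206
Δ³: 282, 618, 1074, 1650, 2346, 3162
Δ⁴: 336, 456, 576, 696, 816
Δ⁵: 120, 120, 120, 120

120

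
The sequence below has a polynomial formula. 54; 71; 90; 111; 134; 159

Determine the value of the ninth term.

246

17 , 19 , 21 , 23 , 25
2 , 2 , 2 , 2
Second differences constant at 2.
25 + 2 = 27;  159 + 27 = 186
27 + 2 = 29;  186 + 29 = 215
29 + 2 = 31;  215 + 31 = 246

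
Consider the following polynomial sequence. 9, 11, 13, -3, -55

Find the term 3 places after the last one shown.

-607

Δ: 2, 2, -16, -52
Δ²: 0, -18, -36
Δ³: -18, -18
Third differences constant at -18.
-36 − 18 = -54;  -52 − 54 = -106;  -55 − 106 = -161
-54 − 18 = -72;  -106 − 72 = -178;  -161 − 178 = -339
-72 − 18 = -90;  -178 − 90 = -268;  -339 − 268 = -607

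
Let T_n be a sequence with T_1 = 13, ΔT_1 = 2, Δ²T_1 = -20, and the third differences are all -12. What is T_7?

-515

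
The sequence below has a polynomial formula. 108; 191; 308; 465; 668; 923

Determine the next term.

1236

D1: 83  117  157  203  255
D2: 34  40  46  52
D3: 6  6  6
The third differences are constant (6).
52 + 6 = 58;  255 + 58 = 313;  923 + 313 = 1236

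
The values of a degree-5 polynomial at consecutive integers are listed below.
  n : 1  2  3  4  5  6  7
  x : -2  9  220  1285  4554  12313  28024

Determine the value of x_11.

294228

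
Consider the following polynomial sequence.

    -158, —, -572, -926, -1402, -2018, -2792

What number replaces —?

Using the last 5 terms:
First differences: -354  -476  -616  -774
Second differences: -122  -140  -158
Third differences: -18  -18
Constant third difference = -18.
Extend backward: -122 + 18 = -104;  -354 + 104 = -250;  -572 + 250 = -322

-322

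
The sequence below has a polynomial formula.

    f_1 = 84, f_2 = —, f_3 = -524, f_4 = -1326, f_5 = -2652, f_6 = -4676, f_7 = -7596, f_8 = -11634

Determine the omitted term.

-96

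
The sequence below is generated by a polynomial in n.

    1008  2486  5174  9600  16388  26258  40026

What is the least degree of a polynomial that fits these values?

4

Δ: 1478, 2688, 4426, 6788, 9870, 13768
Δ²: 1210, 1738, 2362, 3082, 3898
Δ³: 528, 624, 720, 816
Δ⁴: 96, 96, 96
The fourth differences are constant, so the polynomial has degree 4.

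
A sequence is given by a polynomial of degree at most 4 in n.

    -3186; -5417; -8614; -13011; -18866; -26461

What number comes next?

-2231 , -3197 , -4397 , -5855 , -7595
-966 , -1200 , -1458 , -1740
-234 , -258 , -282
-24 , -24
Fourth differences constant at -24.
-282 − 24 = -306;  -1740 − 306 = -2046;  -7595 − 2046 = -9641;  -26461 − 9641 = -36102

-36102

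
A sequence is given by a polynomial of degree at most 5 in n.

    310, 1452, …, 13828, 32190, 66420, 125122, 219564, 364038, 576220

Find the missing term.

5034

Using the last 7 terms:
First differences: 18362  34230  58702  94442  144474  212182
Second differences: 15868  24472  35740  50032  67708
Third differences: 8604  11268  14292  17676
Fourth differences: 2664  3024  3384
Fifth differences: 360  360
Constant fifth difference = 360.
Extend backward: 2664 − 360 = 2304;  8604 − 2304 = 6300;  15868 − 6300 = 9568;  18362 − 9568 = 8794;  13828 − 8794 = 5034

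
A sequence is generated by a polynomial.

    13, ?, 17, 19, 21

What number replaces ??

15

Using the last 3 terms:
D1: 2, 2
Constant first difference = 2.
Extend backward: 17 − 2 = 15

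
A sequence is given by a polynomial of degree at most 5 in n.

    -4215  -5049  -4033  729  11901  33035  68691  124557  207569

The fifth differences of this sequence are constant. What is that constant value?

120

D1: -834, 1016, 4762, 11172, 21134, 35656, 55866, 83012
D2: 1850, 3746, 6410, 9962, 14522, 20210, 27146
D3: 1896, 2664, 3552, 4560, 5688, 6936
D4: 768, 888, 1008, 1128, 1248
D5: 120, 120, 120, 120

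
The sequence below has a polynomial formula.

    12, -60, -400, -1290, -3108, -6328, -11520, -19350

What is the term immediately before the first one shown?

2

D1: -72, -340, -890, -1818, -3220, -5192, -7830
D2: -268, -550, -928, -1402, -1972, -2638
D3: -282, -378, -474, -570, -666
D4: -96, -96, -96, -96
The fourth differences are constant at -96.
Work back: -282 + 96 = -186;  -268 + 186 = -82;  -72 + 82 = 10;  12 − 10 = 2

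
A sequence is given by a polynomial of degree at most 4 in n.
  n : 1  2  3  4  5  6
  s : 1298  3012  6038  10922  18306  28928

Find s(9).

Δ: 1714  3026  4884  7384  10622
Δ²: 1312  1858  2500  3238
Δ³: 546  642  738
Δ⁴: 96  96
The fourth differences are constant (96).
738 + 96 = 834;  3238 + 834 = 4072;  10622 + 4072 = 14694;  28928 + 14694 = 43622
834 + 96 = 930;  4072 + 930 = 5002;  14694 + 5002 = 19696;  43622 + 19696 = 63318
930 + 96 = 1026;  5002 + 1026 = 6028;  19696 + 6028 = 25724;  63318 + 25724 = 89042

89042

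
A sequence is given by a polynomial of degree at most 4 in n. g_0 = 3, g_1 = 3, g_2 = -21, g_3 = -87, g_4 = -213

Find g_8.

-1677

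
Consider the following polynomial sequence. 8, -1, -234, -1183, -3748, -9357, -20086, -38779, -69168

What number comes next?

-9 , -233 , -949 , -2565 , -5609 , -10729 , -18693 , -30389
-224 , -716 , -1616 , -3044 , -5120 , -7964 , -11696
-492 , -900 , -1428 , -2076 , -2844 , -3732
-408 , -528 , -648 , -768 , -888
-120 , -120 , -120 , -120
Fifth differences constant at -120.
-888 − 120 = -1008;  -3732 − 1008 = -4740;  -11696 − 4740 = -16436;  -30389 − 16436 = -46825;  -69168 − 46825 = -115993

-115993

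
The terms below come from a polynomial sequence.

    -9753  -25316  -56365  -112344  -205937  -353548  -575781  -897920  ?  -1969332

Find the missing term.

Using the first 8 terms:
-15563  -31049  -55979  -93593  -147611  -222233  -322139
-15486  -24930  -37614  -54018  -74622  -99906
-9444  -12684  -16404  -20604  -25284
-3240  -3720  -4200  -4680
-480  -480  -480
Constant fifth difference = -480.
Extend forward: -4680 − 480 = -5160;  -25284 − 5160 = -30444;  -99906 − 30444 = -130350;  -322139 − 130350 = -452489;  -897920 − 452489 = -1350409

-1350409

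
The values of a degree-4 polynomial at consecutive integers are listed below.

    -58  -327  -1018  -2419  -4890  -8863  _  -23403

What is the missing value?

Using the first 6 terms:
Δ: -269  -691  -1401  -2471  -3973
Δ²: -422  -710  -1070  -1502
Δ³: -288  -360  -432
Δ⁴: -72  -72
Constant fourth difference = -72.
Extend forward: -432 − 72 = -504;  -1502 − 504 = -2006;  -3973 − 2006 = -5979;  -8863 − 5979 = -14842

-14842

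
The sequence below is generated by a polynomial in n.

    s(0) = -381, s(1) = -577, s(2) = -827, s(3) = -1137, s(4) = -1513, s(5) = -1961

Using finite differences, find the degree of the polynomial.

3

Δ: -196, -250, -310, -376, -448
Δ²: -54, -60, -66, -72
Δ³: -6, -6, -6
The third differences are constant, so the polynomial has degree 3.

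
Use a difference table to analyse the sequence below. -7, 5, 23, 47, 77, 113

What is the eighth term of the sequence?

203

First differences: 12  18  24  30  36
Second differences: 6  6  6  6
Constant second difference = 6, so extend:
36 + 6 = 42;  113 + 42 = 155
42 + 6 = 48;  155 + 48 = 203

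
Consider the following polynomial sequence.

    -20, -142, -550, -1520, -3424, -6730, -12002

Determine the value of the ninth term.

-31180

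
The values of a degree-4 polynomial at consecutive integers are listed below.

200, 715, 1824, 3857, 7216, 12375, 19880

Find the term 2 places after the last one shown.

44472

D1: 515 , 1109 , 2033 , 3359 , 5159 , 7505
D2: 594 , 924 , 1326 , 1800 , 2346
D3: 330 , 402 , 474 , 546
D4: 72 , 72 , 72
Fourth differences constant at 72.
546 + 72 = 618;  2346 + 618 = 2964;  7505 + 2964 = 10469;  19880 + 10469 = 30349
618 + 72 = 690;  2964 + 690 = 3654;  10469 + 3654 = 14123;  30349 + 14123 = 44472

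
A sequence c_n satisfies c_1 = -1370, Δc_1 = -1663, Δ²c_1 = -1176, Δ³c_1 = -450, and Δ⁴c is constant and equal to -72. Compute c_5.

Build the table forward from the leading diagonal:
Fourth differences: -72  -72  -72  -72  -72
Third differences: -450  -522  -594  -666  -738
Second differences: -1176  -1626  -2148  -2742  -3408
First differences: -1663  -2839  -4465  -6613  -9355
c: -1370  -3033  -5872  -10337  -16950

-16950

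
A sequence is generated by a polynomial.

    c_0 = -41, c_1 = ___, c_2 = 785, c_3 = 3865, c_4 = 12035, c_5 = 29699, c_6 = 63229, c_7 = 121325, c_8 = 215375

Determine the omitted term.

-1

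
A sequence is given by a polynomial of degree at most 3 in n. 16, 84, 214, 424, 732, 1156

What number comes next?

1714

D1: 68, 130, 210, 308, 424
D2: 62, 80, 98, 116
D3: 18, 18, 18
Third differences constant at 18.
116 + 18 = 134;  424 + 134 = 558;  1156 + 558 = 1714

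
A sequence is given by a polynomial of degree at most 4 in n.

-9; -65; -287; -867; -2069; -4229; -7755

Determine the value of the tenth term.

-31689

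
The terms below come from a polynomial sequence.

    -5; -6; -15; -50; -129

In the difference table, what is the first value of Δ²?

Δ: -1, -9, -35, -79
Δ²: -8, -26, -44
Δ³: -18, -18

-8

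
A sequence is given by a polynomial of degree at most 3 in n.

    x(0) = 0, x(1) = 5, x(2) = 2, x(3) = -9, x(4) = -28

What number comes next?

Δ: 5, -3, -11, -19
Δ²: -8, -8, -8
Constant second difference = -8, so extend:
-19 − 8 = -27;  -28 − 27 = -55

-55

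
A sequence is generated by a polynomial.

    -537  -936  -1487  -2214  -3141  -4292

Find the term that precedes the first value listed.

First differences: -399  -551  -727  -927  -1151
Second differences: -152  -176  -200  -224
Third differences: -24  -24  -24
The third differences are constant at -24.
Work back: -152 + 24 = -128;  -399 + 128 = -271;  -537 + 271 = -266

-266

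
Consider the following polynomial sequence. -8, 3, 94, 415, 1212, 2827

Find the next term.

D1: 11 , 91 , 321 , 797 , 1615
D2: 80 , 230 , 476 , 818
D3: 150 , 246 , 342
D4: 96 , 96
The fourth differences are constant (96).
342 + 96 = 438;  818 + 438 = 1256;  1615 + 1256 = 2871;  2827 + 2871 = 5698

5698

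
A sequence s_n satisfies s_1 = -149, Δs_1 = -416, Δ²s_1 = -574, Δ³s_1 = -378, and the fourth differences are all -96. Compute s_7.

-20255

Build the table forward from the leading diagonal:
D4: -96  -96  -96  -96  -96  -96  -96
D3: -378  -474  -570  -666  -762  -858  -954
D2: -574  -952  -1426  -1996  -2662  -3424  -4282
D1: -416  -990  -1942  -3368  -5364  -8026  -11450
s: -149  -565  -1555  -3497  -6865  -12229  -20255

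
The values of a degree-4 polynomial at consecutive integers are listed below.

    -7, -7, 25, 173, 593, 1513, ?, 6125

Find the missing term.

Using the first 6 terms:
D1: 0  32  148  420  920
D2: 32  116  272  500
D3: 84  156  228
D4: 72  72
Constant fourth difference = 72.
Extend forward: 228 + 72 = 300;  500 + 300 = 800;  920 + 800 = 1720;  1513 + 1720 = 3233

3233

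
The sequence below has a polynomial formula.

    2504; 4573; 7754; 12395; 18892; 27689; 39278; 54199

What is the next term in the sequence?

D1: 2069, 3181, 4641, 6497, 8797, 11589, 14921
D2: 1112, 1460, 1856, 2300, 2792, 3332
D3: 348, 396, 444, 492, 540
D4: 48, 48, 48, 48
Fourth differences constant at 48.
540 + 48 = 588;  3332 + 588 = 3920;  14921 + 3920 = 18841;  54199 + 18841 = 73040

73040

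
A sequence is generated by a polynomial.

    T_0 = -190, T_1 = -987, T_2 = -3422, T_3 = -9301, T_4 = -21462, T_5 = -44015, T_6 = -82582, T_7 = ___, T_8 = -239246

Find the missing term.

-144537

Using the first 7 terms:
First differences: -797  -2435  -5879  -12161  -22553  -38567
Second differences: -1638  -3444  -6282  -10392  -16014
Third differences: -1806  -2838  -4110  -5622
Fourth differences: -1032  -1272  -1512
Fifth differences: -240  -240
Constant fifth difference = -240.
Extend forward: -1512 − 240 = -1752;  -5622 − 1752 = -7374;  -16014 − 7374 = -23388;  -38567 − 23388 = -61955;  -82582 − 61955 = -144537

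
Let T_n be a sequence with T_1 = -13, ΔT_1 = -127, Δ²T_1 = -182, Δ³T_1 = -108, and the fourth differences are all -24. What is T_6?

-3668

Build the table forward from the leading diagonal:
D4: -24  -24  -24  -24  -24  -24
D3: -108  -132  -156  -180  -204  -228
D2: -182  -290  -422  -578  -758  -962
D1: -127  -309  -599  -1021  -1599  -2357
T: -13  -140  -449  -1048  -2069  -3668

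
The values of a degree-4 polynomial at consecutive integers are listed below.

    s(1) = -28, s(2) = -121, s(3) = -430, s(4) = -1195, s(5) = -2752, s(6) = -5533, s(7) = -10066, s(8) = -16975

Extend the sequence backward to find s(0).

Δ: -93, -309, -765, -1557, -2781, -4533, -6909
Δ²: -216, -456, -792, -1224, -1752, -2376
Δ³: -240, -336, -432, -528, -624
Δ⁴: -96, -96, -96, -96
The fourth differences are constant at -96.
Work back: -240 + 96 = -144;  -216 + 144 = -72;  -93 + 72 = -21;  -28 + 21 = -7

-7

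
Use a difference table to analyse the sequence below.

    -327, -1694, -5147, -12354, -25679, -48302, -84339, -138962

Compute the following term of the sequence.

-218519

First differences: -1367, -3453, -7207, -13325, -22623, -36037, -54623
Second differences: -2086, -3754, -6118, -9298, -13414, -18586
Third differences: -1668, -2364, -3180, -4116, -5172
Fourth differences: -696, -816, -936, -1056
Fifth differences: -120, -120, -120
Fifth differences constant at -120.
-1056 − 120 = -1176;  -5172 − 1176 = -6348;  -18586 − 6348 = -24934;  -54623 − 24934 = -79557;  -138962 − 79557 = -218519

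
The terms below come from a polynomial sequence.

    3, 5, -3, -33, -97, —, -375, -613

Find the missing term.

-207

Using the first 5 terms:
D1: 2  -8  -30  -64
D2: -10  -22  -34
D3: -12  -12
Constant third difference = -12.
Extend forward: -34 − 12 = -46;  -64 − 46 = -110;  -97 − 110 = -207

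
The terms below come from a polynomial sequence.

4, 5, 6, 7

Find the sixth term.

Δ: 1, 1, 1
First differences constant at 1.
7 + 1 = 8
8 + 1 = 9

9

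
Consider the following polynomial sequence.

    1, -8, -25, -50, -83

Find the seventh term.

-9, -17, -25, -33
-8, -8, -8
Second differences constant at -8.
-33 − 8 = -41;  -83 − 41 = -124
-41 − 8 = -49;  -124 − 49 = -173

-173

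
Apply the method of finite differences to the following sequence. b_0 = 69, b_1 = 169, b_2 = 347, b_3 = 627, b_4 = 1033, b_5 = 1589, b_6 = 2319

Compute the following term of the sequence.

Δ: 100  178  280  406  556  730
Δ²: 78  102  126  150  174
Δ³: 24  24  24  24
The third differences are constant (24).
174 + 24 = 198;  730 + 198 = 928;  2319 + 928 = 3247

3247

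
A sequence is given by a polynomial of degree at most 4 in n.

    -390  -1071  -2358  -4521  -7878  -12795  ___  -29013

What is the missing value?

Using the first 6 terms:
-681, -1287, -2163, -3357, -4917
-606, -876, -1194, -1560
-270, -318, -366
-48, -48
Constant fourth difference = -48.
Extend forward: -366 − 48 = -414;  -1560 − 414 = -1974;  -4917 − 1974 = -6891;  -12795 − 6891 = -19686

-19686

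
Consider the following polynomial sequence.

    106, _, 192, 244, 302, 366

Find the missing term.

146

Using the last 4 terms:
52  58  64
6  6
Constant second difference = 6.
Extend backward: 52 − 6 = 46;  192 − 46 = 146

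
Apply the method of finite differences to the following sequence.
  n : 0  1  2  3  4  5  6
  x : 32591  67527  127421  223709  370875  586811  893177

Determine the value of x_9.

D1: 34936 , 59894 , 96288 , 147166 , 215936 , 306366
D2: 24958 , 36394 , 50878 , 68770 , 90430
D3: 11436 , 14484 , 17892 , 21660
D4: 3048 , 3408 , 3768
D5: 360 , 360
Constant fifth difference = 360, so extend:
3768 + 360 = 4128;  21660 + 4128 = 25788;  90430 + 25788 = 116218;  306366 + 116218 = 422584;  893177 + 422584 = 1315761
4128 + 360 = 4488;  25788 + 4488 = 30276;  116218 + 30276 = 146494;  422584 + 146494 = 569078;  1315761 + 569078 = 1884839
4488 + 360 = 4848;  30276 + 4848 = 35124;  146494 + 35124 = 181618;  569078 + 181618 = 750696;  1884839 + 750696 = 2635535

2635535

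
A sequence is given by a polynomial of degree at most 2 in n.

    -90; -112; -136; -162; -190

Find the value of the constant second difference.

-2

First differences: -22, -24, -26, -28
Second differences: -2, -2, -2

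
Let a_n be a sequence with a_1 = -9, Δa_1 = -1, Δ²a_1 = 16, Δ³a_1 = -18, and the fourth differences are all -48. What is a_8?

-1990

Build the table forward from the leading diagonal:
Δ⁴: -48  -48  -48  -48  -48  -48  -48  -48
Δ³: -18  -66  -114  -162  -210  -258  -306  -354
Δ²: 16  -2  -68  -182  -344  -554  -812  -1118
Δ: -1  15  13  -55  -237  -581  -1135  -1947
a: -9  -10  5  18  -37  -274  -855  -1990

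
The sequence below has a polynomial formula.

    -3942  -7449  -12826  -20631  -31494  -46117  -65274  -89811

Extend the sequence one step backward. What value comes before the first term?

First differences: -3507  -5377  -7805  -10863  -14623  -19157  -24537
Second differences: -1870  -2428  -3058  -3760  -4534  -5380
Third differences: -558  -630  -702  -774  -846
Fourth differences: -72  -72  -72  -72
The fourth differences are constant at -72.
Work back: -558 + 72 = -486;  -1870 + 486 = -1384;  -3507 + 1384 = -2123;  -3942 + 2123 = -1819

-1819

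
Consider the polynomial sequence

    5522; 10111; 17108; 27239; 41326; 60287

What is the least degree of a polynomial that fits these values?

4

4589, 6997, 10131, 14087, 18961
2408, 3134, 3956, 4874
726, 822, 918
96, 96
The fourth differences are constant, so the polynomial has degree 4.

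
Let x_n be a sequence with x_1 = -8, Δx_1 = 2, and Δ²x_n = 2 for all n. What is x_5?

Build the table forward from the leading diagonal:
Second differences: 2, 2, 2, 2, 2
First differences: 2, 4, 6, 8, 10
x: -8, -6, -2, 4, 12

12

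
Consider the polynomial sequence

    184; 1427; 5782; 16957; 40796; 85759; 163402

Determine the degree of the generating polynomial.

D1: 1243, 4355, 11175, 23839, 44963, 77643
D2: 3112, 6820, 12664, 21124, 32680
D3: 3708, 5844, 8460, 11556
D4: 2136, 2616, 3096
D5: 480, 480
The fifth differences are constant, so the polynomial has degree 5.

5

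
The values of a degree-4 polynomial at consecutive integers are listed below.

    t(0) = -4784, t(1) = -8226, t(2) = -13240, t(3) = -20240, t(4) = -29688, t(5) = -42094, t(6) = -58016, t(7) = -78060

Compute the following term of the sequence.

First differences: -3442  -5014  -7000  -9448  -12406  -15922  -20044
Second differences: -1572  -1986  -2448  -2958  -3516  -4122
Third differences: -414  -462  -510  -558  -606
Fourth differences: -48  -48  -48  -48
Fourth differences constant at -48.
-606 − 48 = -654;  -4122 − 654 = -4776;  -20044 − 4776 = -24820;  -78060 − 24820 = -102880

-102880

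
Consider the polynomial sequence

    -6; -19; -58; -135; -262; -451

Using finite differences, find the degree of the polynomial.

Δ: -13, -39, -77, -127, -189
Δ²: -26, -38, -50, -62
Δ³: -12, -12, -12
The third differences are constant, so the polynomial has degree 3.

3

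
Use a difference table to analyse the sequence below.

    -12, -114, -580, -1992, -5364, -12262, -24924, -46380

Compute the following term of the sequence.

-80572

Δ: -102 , -466 , -1412 , -3372 , -6898 , -12662 , -21456
Δ²: -364 , -946 , -1960 , -3526 , -5764 , -8794
Δ³: -582 , -1014 , -1566 , -2238 , -3030
Δ⁴: -432 , -552 , -672 , -792
Δ⁵: -120 , -120 , -120
The fifth differences are constant (-120).
-792 − 120 = -912;  -3030 − 912 = -3942;  -8794 − 3942 = -12736;  -21456 − 12736 = -34192;  -46380 − 34192 = -80572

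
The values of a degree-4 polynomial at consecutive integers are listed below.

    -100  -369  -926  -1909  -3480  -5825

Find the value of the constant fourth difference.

-24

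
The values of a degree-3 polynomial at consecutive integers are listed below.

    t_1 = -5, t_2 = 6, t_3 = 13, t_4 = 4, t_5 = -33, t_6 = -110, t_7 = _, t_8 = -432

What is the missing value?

Using the first 6 terms:
Δ: 11  7  -9  -37  -77
Δ²: -4  -16  -28  -40
Δ³: -12  -12  -12
Constant third difference = -12.
Extend forward: -40 − 12 = -52;  -77 − 52 = -129;  -110 − 129 = -239

-239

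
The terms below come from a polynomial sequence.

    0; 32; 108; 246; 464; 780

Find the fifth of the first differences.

316

D1: 32, 76, 138, 218, 316
D2: 44, 62, 80, 98
D3: 18, 18, 18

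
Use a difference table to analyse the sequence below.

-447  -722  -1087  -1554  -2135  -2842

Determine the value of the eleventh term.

-8687

D1: -275, -365, -467, -581, -707
D2: -90, -102, -114, -126
D3: -12, -12, -12
Third differences constant at -12.
-126 − 12 = -138;  -707 − 138 = -845;  -2842 − 845 = -3687
-138 − 12 = -150;  -845 − 150 = -995;  -3687 − 995 = -4682
-150 − 12 = -162;  -995 − 162 = -1157;  -4682 − 1157 = -5839
-162 − 12 = -174;  -1157 − 174 = -1331;  -5839 − 1331 = -7170
-174 − 12 = -186;  -1331 − 186 = -1517;  -7170 − 1517 = -8687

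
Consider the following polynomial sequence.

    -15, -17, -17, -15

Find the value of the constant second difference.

D1: -2, 0, 2
D2: 2, 2

2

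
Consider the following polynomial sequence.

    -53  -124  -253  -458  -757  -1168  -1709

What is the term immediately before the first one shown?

D1: -71  -129  -205  -299  -411  -541
D2: -58  -76  -94  -112  -130
D3: -18  -18  -18  -18
The third differences are constant at -18.
Work back: -58 + 18 = -40;  -71 + 40 = -31;  -53 + 31 = -22

-22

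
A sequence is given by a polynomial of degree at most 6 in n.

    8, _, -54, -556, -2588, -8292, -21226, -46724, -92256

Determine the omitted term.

Using the last 7 terms:
First differences: -502  -2032  -5704  -12934  -25498  -45532
Second differences: -1530  -3672  -7230  -12564  -20034
Third differences: -2142  -3558  -5334  -7470
Fourth differences: -1416  -1776  -2136
Fifth differences: -360  -360
Constant fifth difference = -360.
Extend backward: -1416 + 360 = -1056;  -2142 + 1056 = -1086;  -1530 + 1086 = -444;  -502 + 444 = -58;  -54 + 58 = 4

4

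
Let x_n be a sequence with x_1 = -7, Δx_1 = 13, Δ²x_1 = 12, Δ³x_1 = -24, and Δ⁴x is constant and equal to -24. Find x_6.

Build the table forward from the leading diagonal:
Δ⁴: -24, -24, -24, -24, -24, -24
Δ³: -24, -48, -72, -96, -120, -144
Δ²: 12, -12, -60, -132, -228, -348
Δ: 13, 25, 13, -47, -179, -407
x: -7, 6, 31, 44, -3, -182

-182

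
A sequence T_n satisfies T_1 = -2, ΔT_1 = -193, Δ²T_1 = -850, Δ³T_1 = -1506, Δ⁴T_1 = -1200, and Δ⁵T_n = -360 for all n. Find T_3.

Build the table forward from the leading diagonal:
Δ⁵: -360  -360  -360
Δ⁴: -1200  -1560  -1920
Δ³: -1506  -2706  -4266
Δ²: -850  -2356  -5062
Δ: -193  -1043  -3399
T: -2  -195  -1238

-1238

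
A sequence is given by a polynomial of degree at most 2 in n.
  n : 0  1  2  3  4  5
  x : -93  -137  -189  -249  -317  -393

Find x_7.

-44  -52  -60  -68  -76
-8  -8  -8  -8
Second differences constant at -8.
-76 − 8 = -84;  -393 − 84 = -477
-84 − 8 = -92;  -477 − 92 = -569

-569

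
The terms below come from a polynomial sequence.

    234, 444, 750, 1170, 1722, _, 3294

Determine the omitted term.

Using the first 5 terms:
210, 306, 420, 552
96, 114, 132
18, 18
Constant third difference = 18.
Extend forward: 132 + 18 = 150;  552 + 150 = 702;  1722 + 702 = 2424

2424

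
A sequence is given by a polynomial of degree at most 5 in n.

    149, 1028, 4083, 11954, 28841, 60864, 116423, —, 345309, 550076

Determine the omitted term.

206558

Using the first 7 terms:
First differences: 879, 3055, 7871, 16887, 32023, 55559
Second differences: 2176, 4816, 9016, 15136, 23536
Third differences: 2640, 4200, 6120, 8400
Fourth differences: 1560, 1920, 2280
Fifth differences: 360, 360
Constant fifth difference = 360.
Extend forward: 2280 + 360 = 2640;  8400 + 2640 = 11040;  23536 + 11040 = 34576;  55559 + 34576 = 90135;  116423 + 90135 = 206558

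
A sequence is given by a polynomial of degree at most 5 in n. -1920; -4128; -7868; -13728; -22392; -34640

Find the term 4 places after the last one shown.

-138432

D1: -2208 , -3740 , -5860 , -8664 , -12248
D2: -1532 , -2120 , -2804 , -3584
D3: -588 , -684 , -780
D4: -96 , -96
Fourth differences constant at -96.
-780 − 96 = -876;  -3584 − 876 = -4460;  -12248 − 4460 = -16708;  -34640 − 16708 = -51348
-876 − 96 = -972;  -4460 − 972 = -5432;  -16708 − 5432 = -22140;  -51348 − 22140 = -73488
-972 − 96 = -1068;  -5432 − 1068 = -6500;  -22140 − 6500 = -28640;  -73488 − 28640 = -102128
-1068 − 96 = -1164;  -6500 − 1164 = -7664;  -28640 − 7664 = -36304;  -102128 − 36304 = -138432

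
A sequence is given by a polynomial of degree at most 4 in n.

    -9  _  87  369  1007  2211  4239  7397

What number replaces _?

Using the last 6 terms:
D1: 282  638  1204  2028  3158
D2: 356  566  824  1130
D3: 210  258  306
D4: 48  48
Constant fourth difference = 48.
Extend backward: 210 − 48 = 162;  356 − 162 = 194;  282 − 194 = 88;  87 − 88 = -1

-1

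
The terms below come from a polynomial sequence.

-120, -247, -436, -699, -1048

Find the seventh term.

-2052

-127, -189, -263, -349
-62, -74, -86
-12, -12
Constant third difference = -12, so extend:
-86 − 12 = -98;  -349 − 98 = -447;  -1048 − 447 = -1495
-98 − 12 = -110;  -447 − 110 = -557;  -1495 − 557 = -2052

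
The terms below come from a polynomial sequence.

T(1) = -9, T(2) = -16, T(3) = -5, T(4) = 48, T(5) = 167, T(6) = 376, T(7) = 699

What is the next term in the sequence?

1160

D1: -7 , 11 , 53 , 119 , 209 , 323
D2: 18 , 42 , 66 , 90 , 114
D3: 24 , 24 , 24 , 24
The third differences are constant (24).
114 + 24 = 138;  323 + 138 = 461;  699 + 461 = 1160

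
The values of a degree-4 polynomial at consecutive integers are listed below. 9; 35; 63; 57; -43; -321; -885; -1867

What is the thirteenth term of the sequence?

-19347

26  28  -6  -100  -278  -564  -982
2  -34  -94  -178  -286  -418
-36  -60  -84  -108  -132
-24  -24  -24  -24
Fourth differences constant at -24.
-132 − 24 = -156;  -418 − 156 = -574;  -982 − 574 = -1556;  -1867 − 1556 = -3423
-156 − 24 = -180;  -574 − 180 = -754;  -1556 − 754 = -2310;  -3423 − 2310 = -5733
-180 − 24 = -204;  -754 − 204 = -958;  -2310 − 958 = -3268;  -5733 − 3268 = -9001
-204 − 24 = -228;  -958 − 228 = -1186;  -3268 − 1186 = -4454;  -9001 − 4454 = -13455
-228 − 24 = -252;  -1186 − 252 = -1438;  -4454 − 1438 = -5892;  -13455 − 5892 = -19347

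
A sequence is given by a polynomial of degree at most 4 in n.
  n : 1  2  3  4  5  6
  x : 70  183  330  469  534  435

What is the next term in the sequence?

58

D1: 113, 147, 139, 65, -99
D2: 34, -8, -74, -164
D3: -42, -66, -90
D4: -24, -24
The fourth differences are constant (-24).
-90 − 24 = -114;  -164 − 114 = -278;  -99 − 278 = -377;  435 − 377 = 58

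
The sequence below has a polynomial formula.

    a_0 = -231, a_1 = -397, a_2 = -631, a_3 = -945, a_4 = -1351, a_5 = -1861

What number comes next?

-2487

First differences: -166, -234, -314, -406, -510
Second differences: -68, -80, -92, -104
Third differences: -12, -12, -12
Constant third difference = -12, so extend:
-104 − 12 = -116;  -510 − 116 = -626;  -1861 − 626 = -2487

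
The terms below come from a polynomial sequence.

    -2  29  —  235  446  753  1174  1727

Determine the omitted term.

Using the last 5 terms:
Δ: 211  307  421  553
Δ²: 96  114  132
Δ³: 18  18
Constant third difference = 18.
Extend backward: 96 − 18 = 78;  211 − 78 = 133;  235 − 133 = 102

102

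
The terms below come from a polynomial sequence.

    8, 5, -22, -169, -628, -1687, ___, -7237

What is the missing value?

Using the first 6 terms:
First differences: -3, -27, -147, -459, -1059
Second differences: -24, -120, -312, -600
Third differences: -96, -192, -288
Fourth differences: -96, -96
Constant fourth difference = -96.
Extend forward: -288 − 96 = -384;  -600 − 384 = -984;  -1059 − 984 = -2043;  -1687 − 2043 = -3730

-3730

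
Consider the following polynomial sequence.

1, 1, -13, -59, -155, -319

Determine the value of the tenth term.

0, -14, -46, -96, -164
-14, -32, -50, -68
-18, -18, -18
Third differences constant at -18.
-68 − 18 = -86;  -164 − 86 = -250;  -319 − 250 = -569
-86 − 18 = -104;  -250 − 104 = -354;  -569 − 354 = -923
-104 − 18 = -122;  -354 − 122 = -476;  -923 − 476 = -1399
-122 − 18 = -140;  -476 − 140 = -616;  -1399 − 616 = -2015

-2015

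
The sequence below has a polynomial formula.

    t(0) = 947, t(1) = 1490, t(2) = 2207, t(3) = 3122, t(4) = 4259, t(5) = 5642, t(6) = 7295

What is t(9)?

Δ: 543, 717, 915, 1137, 1383, 1653
Δ²: 174, 198, 222, 246, 270
Δ³: 24, 24, 24, 24
Third differences constant at 24.
270 + 24 = 294;  1653 + 294 = 1947;  7295 + 1947 = 9242
294 + 24 = 318;  1947 + 318 = 2265;  9242 + 2265 = 11507
318 + 24 = 342;  2265 + 342 = 2607;  11507 + 2607 = 14114

14114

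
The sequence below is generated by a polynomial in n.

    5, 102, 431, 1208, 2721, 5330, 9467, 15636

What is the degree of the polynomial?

D1: 97, 329, 777, 1513, 2609, 4137, 6169
D2: 232, 448, 736, 1096, 1528, 2032
D3: 216, 288, 360, 432, 504
D4: 72, 72, 72, 72
The fourth differences are constant, so the polynomial has degree 4.

4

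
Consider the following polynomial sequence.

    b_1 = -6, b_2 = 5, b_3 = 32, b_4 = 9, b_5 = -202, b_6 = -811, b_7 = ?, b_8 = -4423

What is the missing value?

Using the first 6 terms:
11  27  -23  -211  -609
16  -50  -188  -398
-66  -138  -210
-72  -72
Constant fourth difference = -72.
Extend forward: -210 − 72 = -282;  -398 − 282 = -680;  -609 − 680 = -1289;  -811 − 1289 = -2100

-2100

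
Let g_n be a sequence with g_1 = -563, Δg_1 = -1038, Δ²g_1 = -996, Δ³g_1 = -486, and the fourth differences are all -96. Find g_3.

Build the table forward from the leading diagonal:
Fourth differences: -96, -96, -96
Third differences: -486, -582, -678
Second differences: -996, -1482, -2064
First differences: -1038, -2034, -3516
g: -563, -1601, -3635

-3635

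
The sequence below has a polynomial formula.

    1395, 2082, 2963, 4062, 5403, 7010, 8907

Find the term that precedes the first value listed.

First differences: 687  881  1099  1341  1607  1897
Second differences: 194  218  242  266  290
Third differences: 24  24  24  24
The third differences are constant at 24.
Work back: 194 − 24 = 170;  687 − 170 = 517;  1395 − 517 = 878

878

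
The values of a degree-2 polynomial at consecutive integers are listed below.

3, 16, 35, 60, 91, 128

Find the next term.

D1: 13 , 19 , 25 , 31 , 37
D2: 6 , 6 , 6 , 6
Second differences constant at 6.
37 + 6 = 43;  128 + 43 = 171

171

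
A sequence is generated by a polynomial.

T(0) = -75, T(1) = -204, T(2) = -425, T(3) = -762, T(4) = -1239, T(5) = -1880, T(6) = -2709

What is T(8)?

-5027

Δ: -129  -221  -337  -477  -641  -829
Δ²: -92  -116  -140  -164  -188
Δ³: -24  -24  -24  -24
Constant third difference = -24, so extend:
-188 − 24 = -212;  -829 − 212 = -1041;  -2709 − 1041 = -3750
-212 − 24 = -236;  -1041 − 236 = -1277;  -3750 − 1277 = -5027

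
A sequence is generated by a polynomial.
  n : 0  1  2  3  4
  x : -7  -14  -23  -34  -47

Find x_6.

-79

-7 , -9 , -11 , -13
-2 , -2 , -2
Constant second difference = -2, so extend:
-13 − 2 = -15;  -47 − 15 = -62
-15 − 2 = -17;  -62 − 17 = -79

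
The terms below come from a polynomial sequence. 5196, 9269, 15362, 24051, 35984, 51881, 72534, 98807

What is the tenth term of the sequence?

D1: 4073, 6093, 8689, 11933, 15897, 20653, 26273
D2: 2020, 2596, 3244, 3964, 4756, 5620
D3: 576, 648, 720, 792, 864
D4: 72, 72, 72, 72
Constant fourth difference = 72, so extend:
864 + 72 = 936;  5620 + 936 = 6556;  26273 + 6556 = 32829;  98807 + 32829 = 131636
936 + 72 = 1008;  6556 + 1008 = 7564;  32829 + 7564 = 40393;  131636 + 40393 = 172029

172029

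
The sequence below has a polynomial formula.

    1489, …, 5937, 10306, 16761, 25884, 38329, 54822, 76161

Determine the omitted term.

Using the last 7 terms:
First differences: 4369, 6455, 9123, 12445, 16493, 21339
Second differences: 2086, 2668, 3322, 4048, 4846
Third differences: 582, 654, 726, 798
Fourth differences: 72, 72, 72
Constant fourth difference = 72.
Extend backward: 582 − 72 = 510;  2086 − 510 = 1576;  4369 − 1576 = 2793;  5937 − 2793 = 3144

3144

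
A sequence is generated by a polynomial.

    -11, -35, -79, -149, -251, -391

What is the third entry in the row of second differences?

First differences: -24, -44, -70, -102, -140
Second differences: -20, -26, -32, -38
Third differences: -6, -6, -6

-32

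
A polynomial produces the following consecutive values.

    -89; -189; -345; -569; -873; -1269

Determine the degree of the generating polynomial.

Δ: -100, -156, -224, -304, -396
Δ²: -56, -68, -80, -92
Δ³: -12, -12, -12
The third differences are constant, so the polynomial has degree 3.

3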